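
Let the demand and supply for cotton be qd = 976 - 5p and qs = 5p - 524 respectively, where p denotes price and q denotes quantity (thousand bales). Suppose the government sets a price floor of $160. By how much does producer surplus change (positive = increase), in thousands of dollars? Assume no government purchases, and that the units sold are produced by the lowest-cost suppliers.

1510

Setting quantity demanded equal to quantity supplied, 976 - 5p = 5p - 524, gives p* = 150 and q* = 226.
The floor of 160 is above the equilibrium price 150, so it binds.
At p = 160: qd = 976 - 5·160 = 176 and qs = 5·160 - 524 = 276.
Producer surplus without the control is ½ · (150 - 104.8) · 226 = 5107.6.
With the floor, 176 units are sold at 160. The supply price at q = 176 is 140, so PS = ½ · [(160 - 104.8) + (160 - 140)] · 176 = 6617.6.
Change in producer surplus = 6617.6 - 5107.6 = 1510.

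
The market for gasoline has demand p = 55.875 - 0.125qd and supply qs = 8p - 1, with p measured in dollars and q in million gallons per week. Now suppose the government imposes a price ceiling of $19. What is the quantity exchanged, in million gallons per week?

151

Rearranging demand gives qd = 447 - 8p. Equilibrium: 447 - 8p = 8p - 1, so 448 = 16p and p* = 28, q* = 223.
Since 19 < 28, the ceiling is binding.
At p = 19: qd = 447 - 8·19 = 295 and qs = 8·19 - 1 = 151.
The quantity actually transacted is the short side, supply: 151.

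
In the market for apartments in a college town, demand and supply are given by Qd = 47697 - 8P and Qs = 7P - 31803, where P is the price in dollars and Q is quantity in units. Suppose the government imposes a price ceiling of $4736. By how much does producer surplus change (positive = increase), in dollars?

Without the control the market clears where 47697 - 8P = 7P - 31803, i.e. P* = 5300 and Q* = 5297.
The ceiling of 4736 is below the equilibrium price 5300, so it binds.
At P = 4736: Qd = 47697 - 8·4736 = 9809 and Qs = 7·4736 - 31803 = 1349.
Producer surplus without the control is ½ · (5300 - 31803/7) · 5297 = 28058209/14.
With the ceiling, producers sell 1349 units at 4736, so PS = ½ · (4736 - 31803/7) · 1349 = 1819801/14.
Change in producer surplus = 1819801/14 - 28058209/14 = -1874172.

-1874172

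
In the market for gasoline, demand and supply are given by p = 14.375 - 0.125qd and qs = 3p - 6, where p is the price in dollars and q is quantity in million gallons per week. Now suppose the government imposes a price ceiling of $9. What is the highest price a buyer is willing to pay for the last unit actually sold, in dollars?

Rearranging demand gives qd = 115 - 8p. Equilibrium: 115 - 8p = 3p - 6, so 121 = 11p and p* = 11, q* = 27.
Since 9 < 11, the ceiling is binding.
At p = 9: qd = 115 - 8·9 = 43 and qs = 3·9 - 6 = 21.
Only 21 units reach the market. On the demand curve, the marginal buyer's willingness to pay at q = 21 is (115 - 21)/8 = 11.75.

11.75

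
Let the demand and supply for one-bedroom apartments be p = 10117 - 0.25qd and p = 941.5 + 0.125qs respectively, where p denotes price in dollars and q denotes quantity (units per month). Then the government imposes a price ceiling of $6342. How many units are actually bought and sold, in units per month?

24468

Rearranging demand gives qd = 40468 - 4p; rearranging supply gives qs = 8p - 7532. In a free market, 40468 - 4p = 8p - 7532 gives the equilibrium p* = 4000, q* = 24468.
Since 6342 is above p* = 4000, the ceiling does not bind and the free-market outcome prevails.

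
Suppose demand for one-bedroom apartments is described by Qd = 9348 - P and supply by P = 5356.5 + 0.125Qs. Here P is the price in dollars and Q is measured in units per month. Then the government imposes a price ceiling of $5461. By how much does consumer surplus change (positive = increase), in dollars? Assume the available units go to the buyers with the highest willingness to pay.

Rearranging supply gives Qs = 8P - 42852. Without the control the market clears where 9348 - P = 8P - 42852, i.e. P* = 5800 and Q* = 3548.
The ceiling of 5461 is below the equilibrium price 5800, so it binds.
At P = 5461: Qd = 9348 - 5461 = 3887 and Qs = 8·5461 - 42852 = 836.
Consumer surplus without the control is ½ · (9348 - 5800) · 3548 = 6294152.
With the ceiling, 836 units are sold at 5461 (assume they go to the highest-value buyers). The demand price at Q = 836 is 8512, so CS = ½ · [(9348 - 5461) + (8512 - 5461)] · 836 = 2900084.
Change in consumer surplus = 2900084 - 6294152 = -3394068.

-3394068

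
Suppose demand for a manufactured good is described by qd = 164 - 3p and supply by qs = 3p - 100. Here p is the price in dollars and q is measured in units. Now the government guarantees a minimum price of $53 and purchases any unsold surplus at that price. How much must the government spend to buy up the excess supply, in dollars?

Setting quantity demanded equal to quantity supplied, 164 - 3p = 3p - 100, gives p* = 44 and q* = 32.
The floor of 53 is above the equilibrium price 44, so it binds.
At p = 53: qd = 164 - 3·53 = 5 and qs = 3·53 - 100 = 59.
Surplus = qs - qd = 54.
Government expenditure = surplus × support price = 54 × 53 = 2862.

2862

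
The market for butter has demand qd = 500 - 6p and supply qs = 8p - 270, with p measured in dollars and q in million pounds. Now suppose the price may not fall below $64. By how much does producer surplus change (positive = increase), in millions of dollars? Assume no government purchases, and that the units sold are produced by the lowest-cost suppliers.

Equilibrium: 500 - 6p = 8p - 270, so 770 = 14p and p* = 55, q* = 170.
The floor of 64 is above the equilibrium price 55, so it binds.
At p = 64: qd = 500 - 6·64 = 116 and qs = 8·64 - 270 = 242.
Producer surplus without the control is ½ · (55 - 33.75) · 170 = 1806.25.
With the floor, 116 units are sold at 64. The supply price at q = 116 is 48.25, so PS = ½ · [(64 - 33.75) + (64 - 48.25)] · 116 = 2668.
Change in producer surplus = 2668 - 1806.25 = 861.75.

861.75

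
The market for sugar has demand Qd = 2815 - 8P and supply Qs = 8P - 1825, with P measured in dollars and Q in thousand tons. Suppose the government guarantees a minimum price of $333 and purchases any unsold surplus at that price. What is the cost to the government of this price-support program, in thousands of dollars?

Without the control the market clears where 2815 - 8P = 8P - 1825, i.e. P* = 290 and Q* = 495.
Since 333 > 290, the floor is binding.
At P = 333: Qd = 2815 - 8·333 = 151 and Qs = 8·333 - 1825 = 839.
Surplus = Qs - Qd = 688.
Government expenditure = surplus × support price = 688 × 333 = 229104.

229104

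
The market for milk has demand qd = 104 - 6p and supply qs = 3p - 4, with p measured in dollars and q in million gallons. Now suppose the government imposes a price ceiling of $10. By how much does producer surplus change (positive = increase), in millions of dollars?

-58

Without the control the market clears where 104 - 6p = 3p - 4, i.e. p* = 12 and q* = 32.
Because the ceiling (10) lies below the market-clearing price, it is binding.
At p = 10: qd = 104 - 6·10 = 44 and qs = 3·10 - 4 = 26.
Producer surplus without the control is ½ · (12 - 4/3) · 32 = 512/3.
With the ceiling, producers sell 26 units at 10, so PS = ½ · (10 - 4/3) · 26 = 338/3.
Change in producer surplus = 338/3 - 512/3 = -58.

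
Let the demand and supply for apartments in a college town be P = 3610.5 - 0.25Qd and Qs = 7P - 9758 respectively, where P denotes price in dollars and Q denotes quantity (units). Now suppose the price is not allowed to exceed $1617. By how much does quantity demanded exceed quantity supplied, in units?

Rearranging demand gives Qd = 14442 - 4P. Setting quantity demanded equal to quantity supplied, 14442 - 4P = 7P - 9758, gives P* = 2200 and Q* = 5642.
The ceiling of 1617 is below the equilibrium price 2200, so it binds.
At P = 1617: Qd = 14442 - 4·1617 = 7974 and Qs = 7·1617 - 9758 = 1561.
Shortage = Qd - Qs = 7974 - 1561 = 6413.

6413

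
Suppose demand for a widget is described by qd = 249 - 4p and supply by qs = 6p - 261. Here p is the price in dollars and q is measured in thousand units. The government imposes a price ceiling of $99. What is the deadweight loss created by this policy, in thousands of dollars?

0

Setting quantity demanded equal to quantity supplied, 249 - 4p = 6p - 261, gives p* = 51 and q* = 45.
The ceiling of 99 is above the equilibrium price 51, so it is not binding; the market clears at p* = 51, q* = 45.
Since the control does not bind, no trades are prevented and deadweight loss is zero.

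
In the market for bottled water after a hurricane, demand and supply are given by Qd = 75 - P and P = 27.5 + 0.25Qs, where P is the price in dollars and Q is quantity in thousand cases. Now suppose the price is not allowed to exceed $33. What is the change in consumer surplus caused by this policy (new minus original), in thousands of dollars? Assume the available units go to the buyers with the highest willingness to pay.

Rearranging supply gives Qs = 4P - 110. Setting quantity demanded equal to quantity supplied, 75 - P = 4P - 110, gives P* = 37 and Q* = 38.
The ceiling of 33 is below the equilibrium price 37, so it binds.
At P = 33: Qd = 75 - 33 = 42 and Qs = 4·33 - 110 = 22.
Consumer surplus without the control is ½ · (75 - 37) · 38 = 722.
With the ceiling, 22 units are sold at 33 (assume they go to the highest-value buyers). The demand price at Q = 22 is 53, so CS = ½ · [(75 - 33) + (53 - 33)] · 22 = 682.
Change in consumer surplus = 682 - 722 = -40.

-40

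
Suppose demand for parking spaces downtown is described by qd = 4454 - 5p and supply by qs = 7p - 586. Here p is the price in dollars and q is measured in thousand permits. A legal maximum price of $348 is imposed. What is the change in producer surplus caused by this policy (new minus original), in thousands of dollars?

Setting quantity demanded equal to quantity supplied, 4454 - 5p = 7p - 586, gives p* = 420 and q* = 2354.
Because the ceiling (348) lies below the market-clearing price, it is binding.
At p = 348: qd = 4454 - 5·348 = 2714 and qs = 7·348 - 586 = 1850.
Producer surplus without the control is ½ · (420 - 586/7) · 2354 = 2770658/7.
With the ceiling, producers sell 1850 units at 348, so PS = ½ · (348 - 586/7) · 1850 = 1711250/7.
Change in producer surplus = 1711250/7 - 2770658/7 = -151344.

-151344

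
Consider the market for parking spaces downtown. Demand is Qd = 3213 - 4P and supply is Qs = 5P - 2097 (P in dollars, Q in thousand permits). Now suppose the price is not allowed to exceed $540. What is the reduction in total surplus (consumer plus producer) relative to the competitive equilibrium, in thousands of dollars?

14062.5

Without the control the market clears where 3213 - 4P = 5P - 2097, i.e. P* = 590 and Q* = 853.
Because the ceiling (540) lies below the market-clearing price, it is binding.
At P = 540: Qd = 3213 - 4·540 = 1053 and Qs = 5·540 - 2097 = 603.
Quantity traded falls to 603. At Q = 603 the demand price is (3213 - 603)/4 = 652.5 and the supply price is (2097 + 603)/5 = 540.
Deadweight loss = ½ · (652.5 - 540) · (853 - 603) = ½ · 112.5 · 250 = 14062.5.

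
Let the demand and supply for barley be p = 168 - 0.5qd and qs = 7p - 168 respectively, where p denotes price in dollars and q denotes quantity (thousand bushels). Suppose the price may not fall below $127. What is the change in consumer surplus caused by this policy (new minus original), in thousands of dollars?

-10863

Rearranging demand gives qd = 336 - 2p. Without the control the market clears where 336 - 2p = 7p - 168, i.e. p* = 56 and q* = 224.
Because the floor (127) lies above the market-clearing price, it is binding.
At p = 127: qd = 336 - 2·127 = 82 and qs = 7·127 - 168 = 721.
Consumer surplus without the control is ½ · (168 - 56) · 224 = 12544.
With the floor, consumers buy 82 units at 127, so CS = ½ · (168 - 127) · 82 = 1681.
Change in consumer surplus = 1681 - 12544 = -10863.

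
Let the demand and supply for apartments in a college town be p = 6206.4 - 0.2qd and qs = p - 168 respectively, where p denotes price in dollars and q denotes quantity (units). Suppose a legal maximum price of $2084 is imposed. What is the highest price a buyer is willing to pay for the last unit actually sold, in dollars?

5823.2

Rearranging demand gives qd = 31032 - 5p. Setting quantity demanded equal to quantity supplied, 31032 - 5p = p - 168, gives p* = 5200 and q* = 5032.
Because the ceiling (2084) lies below the market-clearing price, it is binding.
At p = 2084: qd = 31032 - 5·2084 = 20612 and qs = 2084 - 168 = 1916.
Only 1916 units reach the market. On the demand curve, the marginal buyer's willingness to pay at q = 1916 is (31032 - 1916)/5 = 5823.2.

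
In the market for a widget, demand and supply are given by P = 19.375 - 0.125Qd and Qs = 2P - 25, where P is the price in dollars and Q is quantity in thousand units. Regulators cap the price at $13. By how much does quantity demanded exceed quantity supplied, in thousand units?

50

Rearranging demand gives Qd = 155 - 8P. Setting quantity demanded equal to quantity supplied, 155 - 8P = 2P - 25, gives P* = 18 and Q* = 11.
Since 13 < 18, the ceiling is binding.
At P = 13: Qd = 155 - 8·13 = 51 and Qs = 2·13 - 25 = 1.
Shortage = Qd - Qs = 51 - 1 = 50.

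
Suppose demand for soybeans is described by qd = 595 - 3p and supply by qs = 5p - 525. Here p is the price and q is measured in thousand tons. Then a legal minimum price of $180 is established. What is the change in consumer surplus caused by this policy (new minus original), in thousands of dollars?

In a free market, 595 - 3p = 5p - 525 gives the equilibrium p* = 140, q* = 175.
Because the floor (180) lies above the market-clearing price, it is binding.
At p = 180: qd = 595 - 3·180 = 55 and qs = 5·180 - 525 = 375.
Consumer surplus without the control is ½ · (595/3 - 140) · 175 = 30625/6.
With the floor, consumers buy 55 units at 180, so CS = ½ · (595/3 - 180) · 55 = 3025/6.
Change in consumer surplus = 3025/6 - 30625/6 = -4600.

-4600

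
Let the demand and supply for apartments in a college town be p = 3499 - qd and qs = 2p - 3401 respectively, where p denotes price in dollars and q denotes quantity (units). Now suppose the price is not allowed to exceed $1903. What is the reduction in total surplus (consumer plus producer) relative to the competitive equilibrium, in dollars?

472827

Rearranging demand gives qd = 3499 - p. Setting quantity demanded equal to quantity supplied, 3499 - p = 2p - 3401, gives p* = 2300 and q* = 1199.
The ceiling of 1903 is below the equilibrium price 2300, so it binds.
At p = 1903: qd = 3499 - 1903 = 1596 and qs = 2·1903 - 3401 = 405.
Quantity traded falls to 405. At q = 405 the demand price is 3499 - 405 = 3094 and the supply price is (3401 + 405)/2 = 1903.
Deadweight loss = ½ · (3094 - 1903) · (1199 - 405) = ½ · 1191 · 794 = 472827.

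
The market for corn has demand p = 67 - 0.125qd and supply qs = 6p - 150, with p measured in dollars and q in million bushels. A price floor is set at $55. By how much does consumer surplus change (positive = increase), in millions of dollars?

-720

Rearranging demand gives qd = 536 - 8p. Setting quantity demanded equal to quantity supplied, 536 - 8p = 6p - 150, gives p* = 49 and q* = 144.
Because the floor (55) lies above the market-clearing price, it is binding.
At p = 55: qd = 536 - 8·55 = 96 and qs = 6·55 - 150 = 180.
Consumer surplus without the control is ½ · (67 - 49) · 144 = 1296.
With the floor, consumers buy 96 units at 55, so CS = ½ · (67 - 55) · 96 = 576.
Change in consumer surplus = 576 - 1296 = -720.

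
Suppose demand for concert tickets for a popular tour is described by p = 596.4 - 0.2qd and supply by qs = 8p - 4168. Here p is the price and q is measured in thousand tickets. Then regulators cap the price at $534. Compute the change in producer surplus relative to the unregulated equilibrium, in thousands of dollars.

Rearranging demand gives qd = 2982 - 5p. Without the control the market clears where 2982 - 5p = 8p - 4168, i.e. p* = 550 and q* = 232.
Because the ceiling (534) lies below the market-clearing price, it is binding.
At p = 534: qd = 2982 - 5·534 = 312 and qs = 8·534 - 4168 = 104.
Producer surplus without the control is ½ · (550 - 521) · 232 = 3364.
With the ceiling, producers sell 104 units at 534, so PS = ½ · (534 - 521) · 104 = 676.
Change in producer surplus = 676 - 3364 = -2688.

-2688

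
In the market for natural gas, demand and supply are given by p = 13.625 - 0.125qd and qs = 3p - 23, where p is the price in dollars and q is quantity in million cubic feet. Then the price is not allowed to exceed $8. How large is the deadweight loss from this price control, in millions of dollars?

33

Rearranging demand gives qd = 109 - 8p. In a free market, 109 - 8p = 3p - 23 gives the equilibrium p* = 12, q* = 13.
The ceiling of 8 is below the equilibrium price 12, so it binds.
At p = 8: qd = 109 - 8·8 = 45 and qs = 3·8 - 23 = 1.
Quantity traded falls to 1. At q = 1 the demand price is (109 - 1)/8 = 13.5 and the supply price is (23 + 1)/3 = 8.
Deadweight loss = ½ · (13.5 - 8) · (13 - 1) = ½ · 5.5 · 12 = 33.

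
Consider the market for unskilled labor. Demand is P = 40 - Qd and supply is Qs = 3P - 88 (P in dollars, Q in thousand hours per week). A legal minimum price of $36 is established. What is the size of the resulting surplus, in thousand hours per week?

16

Rearranging demand gives Qd = 40 - P. Without the control the market clears where 40 - P = 3P - 88, i.e. P* = 32 and Q* = 8.
The floor of 36 is above the equilibrium price 32, so it binds.
At P = 36: Qd = 40 - 36 = 4 and Qs = 3·36 - 88 = 20.
Surplus = Qs - Qd = 20 - 4 = 16.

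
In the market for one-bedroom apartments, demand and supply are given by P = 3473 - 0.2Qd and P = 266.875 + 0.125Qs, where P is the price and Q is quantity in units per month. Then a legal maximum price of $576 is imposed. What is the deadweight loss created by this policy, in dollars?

Rearranging demand gives Qd = 17365 - 5P; rearranging supply gives Qs = 8P - 2135. Equilibrium: 17365 - 5P = 8P - 2135, so 19500 = 13P and P* = 1500, Q* = 9865.
Since 576 < 1500, the ceiling is binding.
At P = 576: Qd = 17365 - 5·576 = 14485 and Qs = 8·576 - 2135 = 2473.
Quantity traded falls to 2473. At Q = 2473 the demand price is (17365 - 2473)/5 = 2978.4 and the supply price is (2135 + 2473)/8 = 576.
Deadweight loss = ½ · (2978.4 - 576) · (9865 - 2473) = ½ · 2402.4 · 7392 = 8879270.4.

8879270.4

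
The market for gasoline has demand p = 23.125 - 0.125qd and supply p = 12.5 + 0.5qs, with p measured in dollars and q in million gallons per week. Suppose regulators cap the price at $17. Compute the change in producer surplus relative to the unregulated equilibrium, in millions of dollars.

-52

Rearranging demand gives qd = 185 - 8p; rearranging supply gives qs = 2p - 25. Setting quantity demanded equal to quantity supplied, 185 - 8p = 2p - 25, gives p* = 21 and q* = 17.
The ceiling of 17 is below the equilibrium price 21, so it binds.
At p = 17: qd = 185 - 8·17 = 49 and qs = 2·17 - 25 = 9.
Producer surplus without the control is ½ · (21 - 12.5) · 17 = 72.25.
With the ceiling, producers sell 9 units at 17, so PS = ½ · (17 - 12.5) · 9 = 20.25.
Change in producer surplus = 20.25 - 72.25 = -52.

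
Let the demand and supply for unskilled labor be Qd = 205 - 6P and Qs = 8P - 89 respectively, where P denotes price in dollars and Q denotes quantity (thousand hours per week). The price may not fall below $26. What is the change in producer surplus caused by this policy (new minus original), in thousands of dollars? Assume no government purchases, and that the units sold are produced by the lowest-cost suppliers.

In a free market, 205 - 6P = 8P - 89 gives the equilibrium P* = 21, Q* = 79.
Because the floor (26) lies above the market-clearing price, it is binding.
At P = 26: Qd = 205 - 6·26 = 49 and Qs = 8·26 - 89 = 119.
Producer surplus without the control is ½ · (21 - 11.125) · 79 = 390.0625.
With the floor, 49 units are sold at 26. The supply price at Q = 49 is 17.25, so PS = ½ · [(26 - 11.125) + (26 - 17.25)] · 49 = 578.8125.
Change in producer surplus = 578.8125 - 390.0625 = 188.75.

188.75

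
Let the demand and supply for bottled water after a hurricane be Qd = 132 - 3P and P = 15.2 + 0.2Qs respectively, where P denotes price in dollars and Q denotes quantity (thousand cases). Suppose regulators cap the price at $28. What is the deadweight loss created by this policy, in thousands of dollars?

Rearranging supply gives Qs = 5P - 76. Without the control the market clears where 132 - 3P = 5P - 76, i.e. P* = 26 and Q* = 54.
The ceiling of 28 is above the equilibrium price 26, so it is not binding; the market clears at P* = 26, Q* = 54.
Since the control does not bind, no trades are prevented and deadweight loss is zero.

0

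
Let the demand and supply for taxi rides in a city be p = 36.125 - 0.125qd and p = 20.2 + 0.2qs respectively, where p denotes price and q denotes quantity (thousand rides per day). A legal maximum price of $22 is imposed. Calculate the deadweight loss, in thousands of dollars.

Rearranging demand gives qd = 289 - 8p; rearranging supply gives qs = 5p - 101. In a free market, 289 - 8p = 5p - 101 gives the equilibrium p* = 30, q* = 49.
Because the ceiling (22) lies below the market-clearing price, it is binding.
At p = 22: qd = 289 - 8·22 = 113 and qs = 5·22 - 101 = 9.
Quantity traded falls to 9. At q = 9 the demand price is (289 - 9)/8 = 35 and the supply price is (101 + 9)/5 = 22.
Deadweight loss = ½ · (35 - 22) · (49 - 9) = ½ · 13 · 40 = 260.

260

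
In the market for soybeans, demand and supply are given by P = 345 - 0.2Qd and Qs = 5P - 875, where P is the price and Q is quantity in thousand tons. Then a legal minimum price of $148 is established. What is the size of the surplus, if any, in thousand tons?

0

Rearranging demand gives Qd = 1725 - 5P. Without the control the market clears where 1725 - 5P = 5P - 875, i.e. P* = 260 and Q* = 425.
The floor of 148 is below the equilibrium price 260, so it is not binding; the market clears at P* = 260, Q* = 425.
Since the control does not bind, there is no surplus.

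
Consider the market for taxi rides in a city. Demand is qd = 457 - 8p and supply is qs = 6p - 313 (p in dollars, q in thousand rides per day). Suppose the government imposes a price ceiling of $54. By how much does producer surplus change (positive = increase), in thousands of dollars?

-14

In a free market, 457 - 8p = 6p - 313 gives the equilibrium p* = 55, q* = 17.
The ceiling of 54 is below the equilibrium price 55, so it binds.
At p = 54: qd = 457 - 8·54 = 25 and qs = 6·54 - 313 = 11.
Producer surplus without the control is ½ · (55 - 313/6) · 17 = 289/12.
With the ceiling, producers sell 11 units at 54, so PS = ½ · (54 - 313/6) · 11 = 121/12.
Change in producer surplus = 121/12 - 289/12 = -14.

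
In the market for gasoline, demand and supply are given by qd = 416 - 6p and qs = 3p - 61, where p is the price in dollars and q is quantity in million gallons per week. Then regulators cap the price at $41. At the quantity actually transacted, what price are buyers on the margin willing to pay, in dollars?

59

Equilibrium: 416 - 6p = 3p - 61, so 477 = 9p and p* = 53, q* = 98.
Because the ceiling (41) lies below the market-clearing price, it is binding.
At p = 41: qd = 416 - 6·41 = 170 and qs = 3·41 - 61 = 62.
Only 62 units reach the market. On the demand curve, the marginal buyer's willingness to pay at q = 62 is (416 - 62)/6 = 59.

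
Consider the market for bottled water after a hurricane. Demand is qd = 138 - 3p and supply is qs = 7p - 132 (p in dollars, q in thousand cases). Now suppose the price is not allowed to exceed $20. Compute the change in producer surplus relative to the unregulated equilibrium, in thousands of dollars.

-227.5

Setting quantity demanded equal to quantity supplied, 138 - 3p = 7p - 132, gives p* = 27 and q* = 57.
Because the ceiling (20) lies below the market-clearing price, it is binding.
At p = 20: qd = 138 - 3·20 = 78 and qs = 7·20 - 132 = 8.
Producer surplus without the control is ½ · (27 - 132/7) · 57 = 3249/14.
With the ceiling, producers sell 8 units at 20, so PS = ½ · (20 - 132/7) · 8 = 32/7.
Change in producer surplus = 32/7 - 3249/14 = -227.5.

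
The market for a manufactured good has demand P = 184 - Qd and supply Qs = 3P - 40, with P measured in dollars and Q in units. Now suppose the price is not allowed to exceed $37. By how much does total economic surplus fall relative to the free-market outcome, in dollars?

Rearranging demand gives Qd = 184 - P. Setting quantity demanded equal to quantity supplied, 184 - P = 3P - 40, gives P* = 56 and Q* = 128.
Because the ceiling (37) lies below the market-clearing price, it is binding.
At P = 37: Qd = 184 - 37 = 147 and Qs = 3·37 - 40 = 71.
Quantity traded falls to 71. At Q = 71 the demand price is 184 - 71 = 113 and the supply price is (40 + 71)/3 = 37.
Deadweight loss = ½ · (113 - 37) · (128 - 71) = ½ · 76 · 57 = 2166.

2166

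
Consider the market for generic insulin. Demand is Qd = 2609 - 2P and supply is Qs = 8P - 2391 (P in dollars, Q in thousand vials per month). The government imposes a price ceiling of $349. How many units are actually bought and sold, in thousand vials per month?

401

Setting quantity demanded equal to quantity supplied, 2609 - 2P = 8P - 2391, gives P* = 500 and Q* = 1609.
Because the ceiling (349) lies below the market-clearing price, it is binding.
At P = 349: Qd = 2609 - 2·349 = 1911 and Qs = 8·349 - 2391 = 401.
The quantity actually transacted is the short side, supply: 401.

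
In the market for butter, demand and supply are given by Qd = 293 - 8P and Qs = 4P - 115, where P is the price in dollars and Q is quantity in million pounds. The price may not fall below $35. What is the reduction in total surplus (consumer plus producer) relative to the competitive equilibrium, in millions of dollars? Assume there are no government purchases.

12

Without the control the market clears where 293 - 8P = 4P - 115, i.e. P* = 34 and Q* = 21.
The floor of 35 is above the equilibrium price 34, so it binds.
At P = 35: Qd = 293 - 8·35 = 13 and Qs = 4·35 - 115 = 25.
Quantity traded falls to 13. At Q = 13 the demand price is (293 - 13)/8 = 35 and the supply price is (115 + 13)/4 = 32.
Deadweight loss = ½ · (35 - 32) · (21 - 13) = ½ · 3 · 8 = 12.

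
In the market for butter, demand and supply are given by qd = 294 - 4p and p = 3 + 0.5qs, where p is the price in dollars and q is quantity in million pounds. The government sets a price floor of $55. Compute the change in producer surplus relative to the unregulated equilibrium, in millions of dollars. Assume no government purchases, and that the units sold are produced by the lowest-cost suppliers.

Rearranging supply gives qs = 2p - 6. Setting quantity demanded equal to quantity supplied, 294 - 4p = 2p - 6, gives p* = 50 and q* = 94.
The floor of 55 is above the equilibrium price 50, so it binds.
At p = 55: qd = 294 - 4·55 = 74 and qs = 2·55 - 6 = 104.
Producer surplus without the control is ½ · (50 - 3) · 94 = 2209.
With the floor, 74 units are sold at 55. The supply price at q = 74 is 40, so PS = ½ · [(55 - 3) + (55 - 40)] · 74 = 2479.
Change in producer surplus = 2479 - 2209 = 270.

270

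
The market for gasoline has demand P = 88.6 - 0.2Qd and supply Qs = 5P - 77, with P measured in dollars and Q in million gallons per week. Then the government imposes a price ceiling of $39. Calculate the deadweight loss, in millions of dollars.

845

Rearranging demand gives Qd = 443 - 5P. Equilibrium: 443 - 5P = 5P - 77, so 520 = 10P and P* = 52, Q* = 183.
The ceiling of 39 is below the equilibrium price 52, so it binds.
At P = 39: Qd = 443 - 5·39 = 248 and Qs = 5·39 - 77 = 118.
Quantity traded falls to 118. At Q = 118 the demand price is (443 - 118)/5 = 65 and the supply price is (77 + 118)/5 = 39.
Deadweight loss = ½ · (65 - 39) · (183 - 118) = ½ · 26 · 65 = 845.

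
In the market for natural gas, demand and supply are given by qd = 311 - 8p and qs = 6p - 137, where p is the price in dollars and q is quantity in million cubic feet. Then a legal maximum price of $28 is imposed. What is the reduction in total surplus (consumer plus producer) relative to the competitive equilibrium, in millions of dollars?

84

In a free market, 311 - 8p = 6p - 137 gives the equilibrium p* = 32, q* = 55.
Since 28 < 32, the ceiling is binding.
At p = 28: qd = 311 - 8·28 = 87 and qs = 6·28 - 137 = 31.
Quantity traded falls to 31. At q = 31 the demand price is (311 - 31)/8 = 35 and the supply price is (137 + 31)/6 = 28.
Deadweight loss = ½ · (35 - 28) · (55 - 31) = ½ · 7 · 24 = 84.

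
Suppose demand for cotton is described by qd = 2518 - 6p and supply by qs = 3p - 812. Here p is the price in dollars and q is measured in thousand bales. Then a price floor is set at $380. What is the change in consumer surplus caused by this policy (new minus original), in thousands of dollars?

Without the control the market clears where 2518 - 6p = 3p - 812, i.e. p* = 370 and q* = 298.
Because the floor (380) lies above the market-clearing price, it is binding.
At p = 380: qd = 2518 - 6·380 = 238 and qs = 3·380 - 812 = 328.
Consumer surplus without the control is ½ · (1259/3 - 370) · 298 = 22201/3.
With the floor, consumers buy 238 units at 380, so CS = ½ · (1259/3 - 380) · 238 = 14161/3.
Change in consumer surplus = 14161/3 - 22201/3 = -2680.

-2680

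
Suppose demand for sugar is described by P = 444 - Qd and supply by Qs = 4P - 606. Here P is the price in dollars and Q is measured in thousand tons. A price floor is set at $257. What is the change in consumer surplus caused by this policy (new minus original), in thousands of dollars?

-9893.5

Rearranging demand gives Qd = 444 - P. Without the control the market clears where 444 - P = 4P - 606, i.e. P* = 210 and Q* = 234.
Because the floor (257) lies above the market-clearing price, it is binding.
At P = 257: Qd = 444 - 257 = 187 and Qs = 4·257 - 606 = 422.
Consumer surplus without the control is ½ · (444 - 210) · 234 = 27378.
With the floor, consumers buy 187 units at 257, so CS = ½ · (444 - 257) · 187 = 17484.5.
Change in consumer surplus = 17484.5 - 27378 = -9893.5.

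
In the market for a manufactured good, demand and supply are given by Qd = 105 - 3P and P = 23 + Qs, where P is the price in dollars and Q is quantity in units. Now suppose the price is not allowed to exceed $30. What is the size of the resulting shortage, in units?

Rearranging supply gives Qs = P - 23. In a free market, 105 - 3P = P - 23 gives the equilibrium P* = 32, Q* = 9.
The ceiling of 30 is below the equilibrium price 32, so it binds.
At P = 30: Qd = 105 - 3·30 = 15 and Qs = 30 - 23 = 7.
Shortage = Qd - Qs = 15 - 7 = 8.

8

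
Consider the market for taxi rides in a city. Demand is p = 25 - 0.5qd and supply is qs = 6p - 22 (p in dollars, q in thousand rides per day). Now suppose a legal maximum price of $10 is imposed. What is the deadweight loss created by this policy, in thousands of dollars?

Rearranging demand gives qd = 50 - 2p. Setting quantity demanded equal to quantity supplied, 50 - 2p = 6p - 22, gives p* = 9 and q* = 32.
Since 10 is above p* = 9, the ceiling does not bind and the free-market outcome prevails.
Since the control does not bind, no trades are prevented and deadweight loss is zero.

0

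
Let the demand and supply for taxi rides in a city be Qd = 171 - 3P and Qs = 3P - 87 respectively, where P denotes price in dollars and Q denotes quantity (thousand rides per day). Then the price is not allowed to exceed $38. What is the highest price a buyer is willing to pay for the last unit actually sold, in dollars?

Setting quantity demanded equal to quantity supplied, 171 - 3P = 3P - 87, gives P* = 43 and Q* = 42.
Because the ceiling (38) lies below the market-clearing price, it is binding.
At P = 38: Qd = 171 - 3·38 = 57 and Qs = 3·38 - 87 = 27.
Only 27 units reach the market. On the demand curve, the marginal buyer's willingness to pay at Q = 27 is (171 - 27)/3 = 48.

48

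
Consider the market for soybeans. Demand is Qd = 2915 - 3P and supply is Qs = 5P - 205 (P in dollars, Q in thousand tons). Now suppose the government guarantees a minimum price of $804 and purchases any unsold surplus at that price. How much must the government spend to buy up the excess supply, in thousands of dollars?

Without the control the market clears where 2915 - 3P = 5P - 205, i.e. P* = 390 and Q* = 1745.
Since 804 > 390, the floor is binding.
At P = 804: Qd = 2915 - 3·804 = 503 and Qs = 5·804 - 205 = 3815.
Surplus = Qs - Qd = 3312.
Government expenditure = surplus × support price = 3312 × 804 = 2662848.

2662848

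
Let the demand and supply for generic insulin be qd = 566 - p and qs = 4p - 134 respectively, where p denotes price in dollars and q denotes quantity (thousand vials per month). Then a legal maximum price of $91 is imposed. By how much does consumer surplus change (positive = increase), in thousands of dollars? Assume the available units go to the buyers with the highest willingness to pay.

-7938

Equilibrium: 566 - p = 4p - 134, so 700 = 5p and p* = 140, q* = 426.
Because the ceiling (91) lies below the market-clearing price, it is binding.
At p = 91: qd = 566 - 91 = 475 and qs = 4·91 - 134 = 230.
Consumer surplus without the control is ½ · (566 - 140) · 426 = 90738.
With the ceiling, 230 units are sold at 91 (assume they go to the highest-value buyers). The demand price at q = 230 is 336, so CS = ½ · [(566 - 91) + (336 - 91)] · 230 = 82800.
Change in consumer surplus = 82800 - 90738 = -7938.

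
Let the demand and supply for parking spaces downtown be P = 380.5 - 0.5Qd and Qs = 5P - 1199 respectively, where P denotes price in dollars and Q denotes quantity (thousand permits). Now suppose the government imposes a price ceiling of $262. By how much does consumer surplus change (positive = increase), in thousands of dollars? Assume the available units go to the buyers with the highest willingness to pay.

Rearranging demand gives Qd = 761 - 2P. In a free market, 761 - 2P = 5P - 1199 gives the equilibrium P* = 280, Q* = 201.
Because the ceiling (262) lies below the market-clearing price, it is binding.
At P = 262: Qd = 761 - 2·262 = 237 and Qs = 5·262 - 1199 = 111.
Consumer surplus without the control is ½ · (380.5 - 280) · 201 = 10100.25.
With the ceiling, 111 units are sold at 262 (assume they go to the highest-value buyers). The demand price at Q = 111 is 325, so CS = ½ · [(380.5 - 262) + (325 - 262)] · 111 = 10073.25.
Change in consumer surplus = 10073.25 - 10100.25 = -27.

-27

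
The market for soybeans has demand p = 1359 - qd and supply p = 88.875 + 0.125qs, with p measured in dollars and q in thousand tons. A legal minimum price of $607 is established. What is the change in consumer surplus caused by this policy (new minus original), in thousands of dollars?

-354568.5

Rearranging demand gives qd = 1359 - p; rearranging supply gives qs = 8p - 711. Equilibrium: 1359 - p = 8p - 711, so 2070 = 9p and p* = 230, q* = 1129.
Because the floor (607) lies above the market-clearing price, it is binding.
At p = 607: qd = 1359 - 607 = 752 and qs = 8·607 - 711 = 4145.
Consumer surplus without the control is ½ · (1359 - 230) · 1129 = 637320.5.
With the floor, consumers buy 752 units at 607, so CS = ½ · (1359 - 607) · 752 = 282752.
Change in consumer surplus = 282752 - 637320.5 = -354568.5.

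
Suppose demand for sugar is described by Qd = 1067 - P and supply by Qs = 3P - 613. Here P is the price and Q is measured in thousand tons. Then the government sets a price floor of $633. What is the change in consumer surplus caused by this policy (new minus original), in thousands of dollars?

Without the control the market clears where 1067 - P = 3P - 613, i.e. P* = 420 and Q* = 647.
The floor of 633 is above the equilibrium price 420, so it binds.
At P = 633: Qd = 1067 - 633 = 434 and Qs = 3·633 - 613 = 1286.
Consumer surplus without the control is ½ · (1067 - 420) · 647 = 209304.5.
With the floor, consumers buy 434 units at 633, so CS = ½ · (1067 - 633) · 434 = 94178.
Change in consumer surplus = 94178 - 209304.5 = -115126.5.

-115126.5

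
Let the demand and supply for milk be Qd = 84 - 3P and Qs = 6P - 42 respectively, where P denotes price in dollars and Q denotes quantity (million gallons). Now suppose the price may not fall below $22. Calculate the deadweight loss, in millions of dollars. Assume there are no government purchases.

144

Without the control the market clears where 84 - 3P = 6P - 42, i.e. P* = 14 and Q* = 42.
Because the floor (22) lies above the market-clearing price, it is binding.
At P = 22: Qd = 84 - 3·22 = 18 and Qs = 6·22 - 42 = 90.
Quantity traded falls to 18. At Q = 18 the demand price is (84 - 18)/3 = 22 and the supply price is (42 + 18)/6 = 10.
Deadweight loss = ½ · (22 - 10) · (42 - 18) = ½ · 12 · 24 = 144.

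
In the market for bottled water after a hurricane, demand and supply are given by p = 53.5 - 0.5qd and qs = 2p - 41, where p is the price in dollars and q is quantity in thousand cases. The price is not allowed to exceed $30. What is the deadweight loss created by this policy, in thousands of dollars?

98

Rearranging demand gives qd = 107 - 2p. Equilibrium: 107 - 2p = 2p - 41, so 148 = 4p and p* = 37, q* = 33.
The ceiling of 30 is below the equilibrium price 37, so it binds.
At p = 30: qd = 107 - 2·30 = 47 and qs = 2·30 - 41 = 19.
Quantity traded falls to 19. At q = 19 the demand price is (107 - 19)/2 = 44 and the supply price is (41 + 19)/2 = 30.
Deadweight loss = ½ · (44 - 30) · (33 - 19) = ½ · 14 · 14 = 98.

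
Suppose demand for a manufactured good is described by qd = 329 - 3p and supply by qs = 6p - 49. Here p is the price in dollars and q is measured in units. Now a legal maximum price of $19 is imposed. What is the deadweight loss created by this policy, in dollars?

4761

Equilibrium: 329 - 3p = 6p - 49, so 378 = 9p and p* = 42, q* = 203.
The ceiling of 19 is below the equilibrium price 42, so it binds.
At p = 19: qd = 329 - 3·19 = 272 and qs = 6·19 - 49 = 65.
Quantity traded falls to 65. At q = 65 the demand price is (329 - 65)/3 = 88 and the supply price is (49 + 65)/6 = 19.
Deadweight loss = ½ · (88 - 19) · (203 - 65) = ½ · 69 · 138 = 4761.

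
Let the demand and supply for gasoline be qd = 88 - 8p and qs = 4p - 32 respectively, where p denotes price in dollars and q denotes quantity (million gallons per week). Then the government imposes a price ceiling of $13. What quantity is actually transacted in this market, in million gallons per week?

8

Equilibrium: 88 - 8p = 4p - 32, so 120 = 12p and p* = 10, q* = 8.
Since 13 is above p* = 10, the ceiling does not bind and the free-market outcome prevails.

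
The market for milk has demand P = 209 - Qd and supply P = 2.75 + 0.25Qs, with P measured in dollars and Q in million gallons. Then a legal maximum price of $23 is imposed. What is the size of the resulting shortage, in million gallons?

Rearranging demand gives Qd = 209 - P; rearranging supply gives Qs = 4P - 11. Without the control the market clears where 209 - P = 4P - 11, i.e. P* = 44 and Q* = 165.
The ceiling of 23 is below the equilibrium price 44, so it binds.
At P = 23: Qd = 209 - 23 = 186 and Qs = 4·23 - 11 = 81.
Shortage = Qd - Qs = 186 - 81 = 105.

105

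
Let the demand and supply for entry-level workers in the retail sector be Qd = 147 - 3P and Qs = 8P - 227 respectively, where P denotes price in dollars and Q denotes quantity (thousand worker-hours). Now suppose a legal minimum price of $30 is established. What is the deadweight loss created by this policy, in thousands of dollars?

0

Equilibrium: 147 - 3P = 8P - 227, so 374 = 11P and P* = 34, Q* = 45.
The floor of 30 is below the equilibrium price 34, so it is not binding; the market clears at P* = 34, Q* = 45.
Since the control does not bind, no trades are prevented and deadweight loss is zero.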